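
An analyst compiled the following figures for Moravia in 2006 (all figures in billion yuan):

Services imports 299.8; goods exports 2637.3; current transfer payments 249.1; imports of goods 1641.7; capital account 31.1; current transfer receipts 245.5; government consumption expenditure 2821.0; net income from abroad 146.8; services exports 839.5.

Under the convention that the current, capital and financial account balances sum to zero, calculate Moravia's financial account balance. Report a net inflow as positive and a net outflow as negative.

Goods balance = 2637.3 - 1641.7 = 995.6
Services balance = 839.5 - 299.8 = 539.7
Trade balance (goods + services) = 995.6 + 539.7 = 1535.3
Net primary income = 146.8
Net secondary income = 245.5 - 249.1 = -3.6
Current account = 1535.3 + 146.8 + (-3.6) = 1678.5
Financial account = -(1678.5 + 31.1) = -1709.6

-1709.6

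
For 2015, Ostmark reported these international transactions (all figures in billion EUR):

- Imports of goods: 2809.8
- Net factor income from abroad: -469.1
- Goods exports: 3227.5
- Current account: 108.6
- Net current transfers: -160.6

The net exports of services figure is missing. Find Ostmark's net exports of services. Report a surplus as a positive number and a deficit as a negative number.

Current account = goods balance + services balance + net primary income + net secondary income
Sum of the known components = -212.0
Net exports of services = CA - (known components) = 108.6 - (-212.0) = 320.6

320.6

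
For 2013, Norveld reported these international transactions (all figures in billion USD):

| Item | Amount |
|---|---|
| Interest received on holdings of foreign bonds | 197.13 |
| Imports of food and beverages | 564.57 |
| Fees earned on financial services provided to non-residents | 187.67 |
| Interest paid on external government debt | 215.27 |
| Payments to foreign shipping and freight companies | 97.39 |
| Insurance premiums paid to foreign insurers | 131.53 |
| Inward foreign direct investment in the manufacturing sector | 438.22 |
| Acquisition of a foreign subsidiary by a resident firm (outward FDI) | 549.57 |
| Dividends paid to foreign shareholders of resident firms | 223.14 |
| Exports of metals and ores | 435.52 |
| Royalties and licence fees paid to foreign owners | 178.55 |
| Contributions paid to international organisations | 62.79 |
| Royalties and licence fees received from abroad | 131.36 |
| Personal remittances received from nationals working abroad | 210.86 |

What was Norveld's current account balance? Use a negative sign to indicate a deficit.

-310.70

Goods: 435.52 - 564.57 = -129.05
Services: 187.67 - 131.53 - 97.39 + 131.36 - 178.55 = -88.44
Primary income: -215.27 - 223.14 + 197.13 = -241.28
Secondary income: 210.86 - 62.79 = 148.07
Current account = (-129.05) + (-88.44) + (-241.28) + 148.07 = -310.70
(Excluded from the current account — financial account: inward foreign direct investment in the manufacturing sector 438.22, acquisition of a foreign subsidiary by a resident firm (outward FDI) 549.57.)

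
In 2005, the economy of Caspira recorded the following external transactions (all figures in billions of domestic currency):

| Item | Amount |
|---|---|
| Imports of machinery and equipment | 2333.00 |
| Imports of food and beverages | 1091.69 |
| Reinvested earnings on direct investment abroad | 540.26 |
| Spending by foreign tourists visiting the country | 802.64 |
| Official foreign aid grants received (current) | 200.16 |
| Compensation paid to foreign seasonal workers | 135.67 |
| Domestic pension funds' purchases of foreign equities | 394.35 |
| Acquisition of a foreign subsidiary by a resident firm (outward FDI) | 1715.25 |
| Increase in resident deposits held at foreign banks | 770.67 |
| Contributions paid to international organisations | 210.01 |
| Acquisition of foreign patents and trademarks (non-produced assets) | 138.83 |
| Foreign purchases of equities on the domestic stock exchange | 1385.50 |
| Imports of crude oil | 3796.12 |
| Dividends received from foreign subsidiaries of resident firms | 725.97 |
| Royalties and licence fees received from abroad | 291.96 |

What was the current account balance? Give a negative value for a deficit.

-5005.50

Goods: -3796.12 - 2333.00 - 1091.69 = -7220.81
Services: 291.96 + 802.64 = 1094.60
Primary income: 540.26 + 725.97 - 135.67 = 1130.56
Secondary income: 200.16 - 210.01 = -9.85
Current account = (-7220.81) + 1094.60 + 1130.56 + (-9.85) = -5005.50
(Excluded from the current account — financial account: domestic pension funds' purchases of foreign equities 394.35, acquisition of a foreign subsidiary by a resident firm (outward FDI) 1715.25, increase in resident deposits held at foreign banks 770.67, foreign purchases of equities on the domestic stock exchange 1385.50; capital account: acquisition of foreign patents and trademarks (non-produced assets) 138.83.)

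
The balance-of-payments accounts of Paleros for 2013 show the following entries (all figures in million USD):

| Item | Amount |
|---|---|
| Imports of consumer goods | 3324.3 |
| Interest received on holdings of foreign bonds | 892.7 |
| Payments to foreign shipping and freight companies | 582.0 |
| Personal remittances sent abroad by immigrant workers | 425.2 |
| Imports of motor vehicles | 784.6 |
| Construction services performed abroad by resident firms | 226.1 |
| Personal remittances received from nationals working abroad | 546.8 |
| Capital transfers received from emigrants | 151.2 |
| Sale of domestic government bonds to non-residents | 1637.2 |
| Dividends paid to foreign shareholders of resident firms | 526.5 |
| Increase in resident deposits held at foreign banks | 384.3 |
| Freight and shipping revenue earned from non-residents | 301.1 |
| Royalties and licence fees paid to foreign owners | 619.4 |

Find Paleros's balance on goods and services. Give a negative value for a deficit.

-4783.1

Goods: -3324.3 - 784.6 = -4108.9
Services: -582.0 + 301.1 + 226.1 - 619.4 = -674.2
Trade balance = -4108.9 + (-674.2) = -4783.1
(Excluded from the trade balance — primary income: interest received on holdings of foreign bonds 892.7, dividends paid to foreign shareholders of resident firms 526.5; secondary income: personal remittances sent abroad by immigrant workers 425.2, personal remittances received from nationals working abroad 546.8; capital account: capital transfers received from emigrants 151.2; financial account: sale of domestic government bonds to non-residents 1637.2, increase in resident deposits held at foreign banks 384.3.)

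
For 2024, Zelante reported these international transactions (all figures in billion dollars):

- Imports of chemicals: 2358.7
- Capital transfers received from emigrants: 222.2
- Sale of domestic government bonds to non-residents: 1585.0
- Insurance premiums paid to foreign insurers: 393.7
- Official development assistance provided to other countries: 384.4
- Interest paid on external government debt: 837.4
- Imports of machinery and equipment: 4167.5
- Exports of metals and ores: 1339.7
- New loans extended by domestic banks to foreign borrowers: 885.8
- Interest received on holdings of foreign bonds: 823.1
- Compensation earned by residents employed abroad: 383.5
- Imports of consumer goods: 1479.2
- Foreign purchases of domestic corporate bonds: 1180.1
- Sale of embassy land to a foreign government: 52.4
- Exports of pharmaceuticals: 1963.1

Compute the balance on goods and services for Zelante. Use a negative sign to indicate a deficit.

-5096.3

Goods: -1479.2 - 4167.5 - 2358.7 + 1963.1 + 1339.7 = -4702.6
Services: -393.7
Trade balance = -4702.6 + (-393.7) = -5096.3
(Excluded from the trade balance — capital account: capital transfers received from emigrants 222.2, sale of embassy land to a foreign government 52.4; financial account: sale of domestic government bonds to non-residents 1585.0, new loans extended by domestic banks to foreign borrowers 885.8, foreign purchases of domestic corporate bonds 1180.1; secondary income: official development assistance provided to other countries 384.4; primary income: interest paid on external government debt 837.4, interest received on holdings of foreign bonds 823.1, compensation earned by residents employed abroad 383.5.)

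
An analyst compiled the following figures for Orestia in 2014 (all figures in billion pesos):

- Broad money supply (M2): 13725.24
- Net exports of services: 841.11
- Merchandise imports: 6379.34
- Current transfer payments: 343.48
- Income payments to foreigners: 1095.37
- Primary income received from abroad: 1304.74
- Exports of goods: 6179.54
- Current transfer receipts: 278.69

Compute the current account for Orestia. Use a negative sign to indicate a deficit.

785.89

Goods balance = 6179.54 - 6379.34 = -199.80
Services balance = 841.11
Trade balance (goods + services) = -199.80 + 841.11 = 641.31
Net primary income = 1304.74 - 1095.37 = 209.37
Net secondary income = 278.69 - 343.48 = -64.79
Current account = 641.31 + 209.37 + (-64.79) = 785.89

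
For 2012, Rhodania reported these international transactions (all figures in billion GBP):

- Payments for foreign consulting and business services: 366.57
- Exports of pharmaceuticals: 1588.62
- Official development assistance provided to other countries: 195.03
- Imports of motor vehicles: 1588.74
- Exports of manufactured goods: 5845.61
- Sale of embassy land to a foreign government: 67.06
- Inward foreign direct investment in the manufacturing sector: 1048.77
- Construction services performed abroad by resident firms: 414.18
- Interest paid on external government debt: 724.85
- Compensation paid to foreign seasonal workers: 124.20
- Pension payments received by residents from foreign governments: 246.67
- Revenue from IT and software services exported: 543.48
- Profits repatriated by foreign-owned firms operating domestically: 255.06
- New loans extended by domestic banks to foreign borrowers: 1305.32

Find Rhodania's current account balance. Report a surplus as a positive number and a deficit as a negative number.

Goods: -1588.74 + 5845.61 + 1588.62 = 5845.49
Services: 414.18 + 543.48 - 366.57 = 591.09
Primary income: -255.06 - 724.85 - 124.20 = -1104.11
Secondary income: -195.03 + 246.67 = 51.64
Current account = 5845.49 + 591.09 + (-1104.11) + 51.64 = 5384.11
(Excluded from the current account — capital account: sale of embassy land to a foreign government 67.06; financial account: inward foreign direct investment in the manufacturing sector 1048.77, new loans extended by domestic banks to foreign borrowers 1305.32.)

5384.11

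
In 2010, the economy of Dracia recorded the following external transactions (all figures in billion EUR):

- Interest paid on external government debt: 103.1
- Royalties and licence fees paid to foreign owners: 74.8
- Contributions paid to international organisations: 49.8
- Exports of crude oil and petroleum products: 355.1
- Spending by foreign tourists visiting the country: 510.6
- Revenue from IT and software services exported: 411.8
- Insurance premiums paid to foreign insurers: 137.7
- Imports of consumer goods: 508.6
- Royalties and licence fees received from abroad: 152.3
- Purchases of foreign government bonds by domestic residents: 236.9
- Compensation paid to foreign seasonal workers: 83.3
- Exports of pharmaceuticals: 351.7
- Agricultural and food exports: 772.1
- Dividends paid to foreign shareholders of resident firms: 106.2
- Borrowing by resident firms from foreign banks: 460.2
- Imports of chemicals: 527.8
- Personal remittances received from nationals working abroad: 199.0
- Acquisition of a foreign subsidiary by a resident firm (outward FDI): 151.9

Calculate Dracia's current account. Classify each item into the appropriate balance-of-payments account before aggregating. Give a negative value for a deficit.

1161.3

Goods: -527.8 + 772.1 + 351.7 + 355.1 - 508.6 = 442.5
Services: -74.8 + 152.3 - 137.7 + 411.8 + 510.6 = 862.2
Primary income: -103.1 - 83.3 - 106.2 = -292.6
Secondary income: -49.8 + 199.0 = 149.2
Current account = 442.5 + 862.2 + (-292.6) + 149.2 = 1161.3
(Excluded from the current account — financial account: purchases of foreign government bonds by domestic residents 236.9, borrowing by resident firms from foreign banks 460.2, acquisition of a foreign subsidiary by a resident firm (outward FDI) 151.9.)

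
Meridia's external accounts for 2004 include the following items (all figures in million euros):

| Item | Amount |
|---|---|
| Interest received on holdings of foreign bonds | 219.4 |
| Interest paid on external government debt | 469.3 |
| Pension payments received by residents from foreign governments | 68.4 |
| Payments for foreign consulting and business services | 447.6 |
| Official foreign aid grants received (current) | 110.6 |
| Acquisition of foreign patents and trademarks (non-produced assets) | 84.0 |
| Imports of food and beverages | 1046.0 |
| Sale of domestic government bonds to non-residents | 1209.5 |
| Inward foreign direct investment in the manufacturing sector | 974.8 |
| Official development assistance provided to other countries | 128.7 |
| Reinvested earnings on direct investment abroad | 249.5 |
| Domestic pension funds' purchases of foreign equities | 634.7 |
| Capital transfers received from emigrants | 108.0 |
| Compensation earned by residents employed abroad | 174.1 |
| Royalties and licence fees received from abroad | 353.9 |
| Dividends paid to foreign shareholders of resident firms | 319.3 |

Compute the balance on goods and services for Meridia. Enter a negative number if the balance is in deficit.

-1139.7

Goods: -1046.0
Services: 353.9 - 447.6 = -93.7
Trade balance = -1046.0 + (-93.7) = -1139.7
(Excluded from the trade balance — primary income: interest received on holdings of foreign bonds 219.4, interest paid on external government debt 469.3, reinvested earnings on direct investment abroad 249.5, compensation earned by residents employed abroad 174.1, dividends paid to foreign shareholders of resident firms 319.3; secondary income: pension payments received by residents from foreign governments 68.4, official foreign aid grants received (current) 110.6, official development assistance provided to other countries 128.7; capital account: acquisition of foreign patents and trademarks (non-produced assets) 84.0, capital transfers received from emigrants 108.0; financial account: sale of domestic government bonds to non-residents 1209.5, inward foreign direct investment in the manufacturing sector 974.8, domestic pension funds' purchases of foreign equities 634.7.)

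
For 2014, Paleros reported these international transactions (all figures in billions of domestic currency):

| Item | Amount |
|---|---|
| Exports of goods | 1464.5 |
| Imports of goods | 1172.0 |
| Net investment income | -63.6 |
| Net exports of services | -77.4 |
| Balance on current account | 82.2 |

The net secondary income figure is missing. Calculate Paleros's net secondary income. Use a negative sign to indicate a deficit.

Current account = goods balance + services balance + net primary income + net secondary income
Sum of the known components = 151.5
Net secondary income = CA - (known components) = 82.2 - 151.5 = -69.3

-69.3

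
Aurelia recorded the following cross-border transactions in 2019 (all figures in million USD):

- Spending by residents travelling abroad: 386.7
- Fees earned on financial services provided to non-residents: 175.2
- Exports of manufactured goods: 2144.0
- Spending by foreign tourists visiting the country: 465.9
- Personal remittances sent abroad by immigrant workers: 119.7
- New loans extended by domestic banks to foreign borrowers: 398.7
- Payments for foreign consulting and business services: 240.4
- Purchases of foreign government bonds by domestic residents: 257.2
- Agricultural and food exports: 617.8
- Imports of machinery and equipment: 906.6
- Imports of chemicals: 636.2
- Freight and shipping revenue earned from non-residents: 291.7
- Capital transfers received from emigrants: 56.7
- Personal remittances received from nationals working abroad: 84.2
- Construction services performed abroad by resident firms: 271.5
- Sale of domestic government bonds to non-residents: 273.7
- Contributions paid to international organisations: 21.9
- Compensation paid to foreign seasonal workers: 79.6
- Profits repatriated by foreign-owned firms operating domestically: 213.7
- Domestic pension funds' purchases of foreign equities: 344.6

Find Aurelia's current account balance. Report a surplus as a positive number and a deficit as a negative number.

Goods: -906.6 + 2144.0 + 617.8 - 636.2 = 1219.0
Services: 271.5 + 465.9 + 175.2 - 386.7 - 240.4 + 291.7 = 577.2
Primary income: -79.6 - 213.7 = -293.3
Secondary income: -119.7 + 84.2 - 21.9 = -57.4
Current account = 1219.0 + 577.2 + (-293.3) + (-57.4) = 1445.5
(Excluded from the current account — financial account: new loans extended by domestic banks to foreign borrowers 398.7, purchases of foreign government bonds by domestic residents 257.2, sale of domestic government bonds to non-residents 273.7, domestic pension funds' purchases of foreign equities 344.6; capital account: capital transfers received from emigrants 56.7.)

1445.5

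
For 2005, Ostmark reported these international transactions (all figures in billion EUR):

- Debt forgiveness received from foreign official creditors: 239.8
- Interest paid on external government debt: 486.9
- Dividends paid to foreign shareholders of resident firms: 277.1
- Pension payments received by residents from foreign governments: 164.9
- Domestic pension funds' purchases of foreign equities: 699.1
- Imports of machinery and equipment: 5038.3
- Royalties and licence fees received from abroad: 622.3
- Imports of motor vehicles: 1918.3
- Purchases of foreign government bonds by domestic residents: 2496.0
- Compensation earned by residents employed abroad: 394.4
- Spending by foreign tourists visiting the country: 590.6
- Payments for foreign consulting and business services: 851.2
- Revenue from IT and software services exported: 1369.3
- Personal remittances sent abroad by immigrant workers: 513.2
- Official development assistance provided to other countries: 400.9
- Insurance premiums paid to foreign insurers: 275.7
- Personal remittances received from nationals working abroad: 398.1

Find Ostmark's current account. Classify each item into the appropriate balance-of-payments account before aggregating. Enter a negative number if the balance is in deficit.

-6222.0

Goods: -5038.3 - 1918.3 = -6956.6
Services: -851.2 + 622.3 + 1369.3 - 275.7 + 590.6 = 1455.3
Primary income: 394.4 - 486.9 - 277.1 = -369.6
Secondary income: 164.9 - 513.2 - 400.9 + 398.1 = -351.1
Current account = (-6956.6) + 1455.3 + (-369.6) + (-351.1) = -6222.0
(Excluded from the current account — capital account: debt forgiveness received from foreign official creditors 239.8; financial account: domestic pension funds' purchases of foreign equities 699.1, purchases of foreign government bonds by domestic residents 2496.0.)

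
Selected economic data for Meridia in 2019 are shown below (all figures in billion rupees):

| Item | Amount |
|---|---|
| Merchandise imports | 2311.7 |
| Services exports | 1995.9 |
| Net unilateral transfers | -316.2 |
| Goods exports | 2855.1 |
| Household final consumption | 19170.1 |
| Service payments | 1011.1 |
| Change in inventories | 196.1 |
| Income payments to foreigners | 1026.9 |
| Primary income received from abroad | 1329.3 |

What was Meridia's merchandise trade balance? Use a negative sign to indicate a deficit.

Goods balance = 2855.1 - 2311.7 = 543.4

543.4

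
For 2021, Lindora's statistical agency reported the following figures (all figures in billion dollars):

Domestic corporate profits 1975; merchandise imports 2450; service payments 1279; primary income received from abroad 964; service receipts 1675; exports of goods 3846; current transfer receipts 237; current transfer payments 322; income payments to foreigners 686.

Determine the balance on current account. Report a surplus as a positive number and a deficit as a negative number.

1985

Goods balance = 3846 - 2450 = 1396
Services balance = 1675 - 1279 = 396
Trade balance (goods + services) = 1396 + 396 = 1792
Net primary income = 964 - 686 = 278
Net secondary income = 237 - 322 = -85
Current account = 1792 + 278 + (-85) = 1985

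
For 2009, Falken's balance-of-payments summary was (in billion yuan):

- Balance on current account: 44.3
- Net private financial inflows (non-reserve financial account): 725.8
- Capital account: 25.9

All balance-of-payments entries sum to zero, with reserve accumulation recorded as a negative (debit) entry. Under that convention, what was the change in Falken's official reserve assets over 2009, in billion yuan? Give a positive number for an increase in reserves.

796.0

Official reserve transactions balance = -(44.3 + 25.9 + 725.8) = -796.0
An accumulation of reserves is recorded as a debit (negative entry), so the change in the stock of reserves is the negative of that balance.
Change in official reserves = -(-796.0) = 796.0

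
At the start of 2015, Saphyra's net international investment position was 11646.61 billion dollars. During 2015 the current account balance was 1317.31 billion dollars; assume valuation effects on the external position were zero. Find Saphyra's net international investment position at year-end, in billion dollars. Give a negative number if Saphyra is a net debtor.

With no valuation effects, change in NIIP = current account = 1317.31
End-of-year NIIP = 11646.61 + 1317.31 = 12963.92

12963.92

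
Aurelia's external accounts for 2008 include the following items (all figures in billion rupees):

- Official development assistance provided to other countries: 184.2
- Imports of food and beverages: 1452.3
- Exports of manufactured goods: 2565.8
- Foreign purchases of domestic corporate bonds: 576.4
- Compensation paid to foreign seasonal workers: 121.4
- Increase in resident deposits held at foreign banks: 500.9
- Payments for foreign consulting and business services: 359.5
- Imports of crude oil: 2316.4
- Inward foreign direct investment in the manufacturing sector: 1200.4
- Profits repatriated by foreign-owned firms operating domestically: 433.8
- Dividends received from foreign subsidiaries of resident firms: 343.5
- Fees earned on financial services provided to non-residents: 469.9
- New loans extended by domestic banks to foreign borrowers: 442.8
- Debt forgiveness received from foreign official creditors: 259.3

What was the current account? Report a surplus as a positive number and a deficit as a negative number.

-1488.4

Goods: -1452.3 - 2316.4 + 2565.8 = -1202.9
Services: -359.5 + 469.9 = 110.4
Primary income: 343.5 - 121.4 - 433.8 = -211.7
Secondary income: -184.2
Current account = (-1202.9) + 110.4 + (-211.7) + (-184.2) = -1488.4
(Excluded from the current account — financial account: foreign purchases of domestic corporate bonds 576.4, increase in resident deposits held at foreign banks 500.9, inward foreign direct investment in the manufacturing sector 1200.4, new loans extended by domestic banks to foreign borrowers 442.8; capital account: debt forgiveness received from foreign official creditors 259.3.)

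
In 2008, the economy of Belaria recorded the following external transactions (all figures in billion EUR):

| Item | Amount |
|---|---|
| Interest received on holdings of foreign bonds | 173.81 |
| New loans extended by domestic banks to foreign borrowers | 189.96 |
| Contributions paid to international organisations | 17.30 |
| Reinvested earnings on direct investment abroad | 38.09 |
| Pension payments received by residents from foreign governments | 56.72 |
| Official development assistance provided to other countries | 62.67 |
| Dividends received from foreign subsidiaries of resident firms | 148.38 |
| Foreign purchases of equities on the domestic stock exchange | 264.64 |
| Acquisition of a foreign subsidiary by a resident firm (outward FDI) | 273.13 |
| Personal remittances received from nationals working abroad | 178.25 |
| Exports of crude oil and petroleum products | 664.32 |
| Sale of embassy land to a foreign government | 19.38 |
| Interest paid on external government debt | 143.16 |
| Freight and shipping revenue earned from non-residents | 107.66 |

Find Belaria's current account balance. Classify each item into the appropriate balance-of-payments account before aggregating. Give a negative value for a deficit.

1144.10

Goods: 664.32
Services: 107.66
Primary income: 173.81 + 38.09 - 143.16 + 148.38 = 217.12
Secondary income: -17.30 - 62.67 + 56.72 + 178.25 = 155.00
Current account = 664.32 + 107.66 + 217.12 + 155.00 = 1144.10
(Excluded from the current account — financial account: new loans extended by domestic banks to foreign borrowers 189.96, foreign purchases of equities on the domestic stock exchange 264.64, acquisition of a foreign subsidiary by a resident firm (outward FDI) 273.13; capital account: sale of embassy land to a foreign government 19.38.)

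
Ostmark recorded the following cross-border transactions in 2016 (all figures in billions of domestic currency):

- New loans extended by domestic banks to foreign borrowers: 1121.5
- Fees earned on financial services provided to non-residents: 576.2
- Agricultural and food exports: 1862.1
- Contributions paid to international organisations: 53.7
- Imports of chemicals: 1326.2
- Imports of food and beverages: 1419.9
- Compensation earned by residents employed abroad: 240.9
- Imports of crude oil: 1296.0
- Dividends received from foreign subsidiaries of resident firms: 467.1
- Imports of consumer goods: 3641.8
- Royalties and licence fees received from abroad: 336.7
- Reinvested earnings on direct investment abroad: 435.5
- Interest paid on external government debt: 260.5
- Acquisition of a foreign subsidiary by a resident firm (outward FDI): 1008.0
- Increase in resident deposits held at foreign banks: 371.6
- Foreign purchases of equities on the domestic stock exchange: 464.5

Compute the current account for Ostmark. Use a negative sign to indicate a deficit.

Goods: -3641.8 - 1419.9 - 1296.0 - 1326.2 + 1862.1 = -5821.8
Services: 576.2 + 336.7 = 912.9
Primary income: 435.5 + 467.1 - 260.5 + 240.9 = 883.0
Secondary income: -53.7
Current account = (-5821.8) + 912.9 + 883.0 + (-53.7) = -4079.6
(Excluded from the current account — financial account: new loans extended by domestic banks to foreign borrowers 1121.5, acquisition of a foreign subsidiary by a resident firm (outward FDI) 1008.0, increase in resident deposits held at foreign banks 371.6, foreign purchases of equities on the domestic stock exchange 464.5.)

-4079.6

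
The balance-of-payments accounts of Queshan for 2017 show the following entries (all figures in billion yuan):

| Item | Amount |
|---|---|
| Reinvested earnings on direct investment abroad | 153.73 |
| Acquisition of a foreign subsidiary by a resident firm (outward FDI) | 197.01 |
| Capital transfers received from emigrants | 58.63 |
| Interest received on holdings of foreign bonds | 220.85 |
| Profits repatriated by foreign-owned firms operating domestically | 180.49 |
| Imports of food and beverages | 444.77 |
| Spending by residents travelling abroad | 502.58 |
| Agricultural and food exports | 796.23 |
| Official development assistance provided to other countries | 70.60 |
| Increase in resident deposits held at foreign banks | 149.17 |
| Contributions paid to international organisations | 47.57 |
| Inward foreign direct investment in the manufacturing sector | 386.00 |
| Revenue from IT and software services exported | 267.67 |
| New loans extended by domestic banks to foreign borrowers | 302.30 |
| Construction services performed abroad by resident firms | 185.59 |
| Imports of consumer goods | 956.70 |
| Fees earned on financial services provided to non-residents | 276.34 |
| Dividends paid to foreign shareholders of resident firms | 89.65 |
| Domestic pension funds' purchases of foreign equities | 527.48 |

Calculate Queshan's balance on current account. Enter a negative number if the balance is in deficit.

-391.95

Goods: 796.23 - 956.70 - 444.77 = -605.24
Services: 185.59 + 276.34 + 267.67 - 502.58 = 227.02
Primary income: 220.85 + 153.73 - 180.49 - 89.65 = 104.44
Secondary income: -47.57 - 70.60 = -118.17
Current account = (-605.24) + 227.02 + 104.44 + (-118.17) = -391.95
(Excluded from the current account — financial account: acquisition of a foreign subsidiary by a resident firm (outward FDI) 197.01, increase in resident deposits held at foreign banks 149.17, inward foreign direct investment in the manufacturing sector 386.00, new loans extended by domestic banks to foreign borrowers 302.30, domestic pension funds' purchases of foreign equities 527.48; capital account: capital transfers received from emigrants 58.63.)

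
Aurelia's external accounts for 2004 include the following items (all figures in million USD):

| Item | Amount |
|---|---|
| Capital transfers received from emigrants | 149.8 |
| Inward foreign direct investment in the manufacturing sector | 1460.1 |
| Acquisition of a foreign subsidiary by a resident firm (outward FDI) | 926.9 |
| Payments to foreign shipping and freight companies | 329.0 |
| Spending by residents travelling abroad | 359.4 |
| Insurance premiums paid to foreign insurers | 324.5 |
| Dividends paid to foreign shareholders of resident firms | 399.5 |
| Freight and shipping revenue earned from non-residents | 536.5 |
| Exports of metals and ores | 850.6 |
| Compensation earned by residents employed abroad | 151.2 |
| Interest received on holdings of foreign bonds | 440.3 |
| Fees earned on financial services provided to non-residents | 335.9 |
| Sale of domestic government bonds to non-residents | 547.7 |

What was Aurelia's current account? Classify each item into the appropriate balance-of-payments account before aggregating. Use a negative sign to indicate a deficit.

902.1

Goods: 850.6
Services: 335.9 + 536.5 - 324.5 - 329.0 - 359.4 = -140.5
Primary income: 151.2 - 399.5 + 440.3 = 192.0
Current account = 850.6 + (-140.5) + 192.0 = 902.1
(Excluded from the current account — capital account: capital transfers received from emigrants 149.8; financial account: inward foreign direct investment in the manufacturing sector 1460.1, acquisition of a foreign subsidiary by a resident firm (outward FDI) 926.9, sale of domestic government bonds to non-residents 547.7.)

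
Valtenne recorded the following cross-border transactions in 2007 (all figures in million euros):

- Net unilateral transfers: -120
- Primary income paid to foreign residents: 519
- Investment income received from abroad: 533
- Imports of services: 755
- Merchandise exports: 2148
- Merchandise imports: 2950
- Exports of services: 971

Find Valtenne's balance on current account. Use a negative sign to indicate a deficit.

-692

Goods balance = 2148 - 2950 = -802
Services balance = 971 - 755 = 216
Trade balance (goods + services) = -802 + 216 = -586
Net primary income = 533 - 519 = 14
Net secondary income = -120
Current account = -586 + 14 + (-120) = -692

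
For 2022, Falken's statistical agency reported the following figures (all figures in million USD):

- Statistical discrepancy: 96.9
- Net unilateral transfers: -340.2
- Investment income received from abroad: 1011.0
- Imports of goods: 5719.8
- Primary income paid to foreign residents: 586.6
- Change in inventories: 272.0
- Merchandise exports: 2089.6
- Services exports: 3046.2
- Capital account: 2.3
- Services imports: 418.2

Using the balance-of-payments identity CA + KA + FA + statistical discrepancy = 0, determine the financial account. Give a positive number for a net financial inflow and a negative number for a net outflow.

818.8

Goods balance = 2089.6 - 5719.8 = -3630.2
Services balance = 3046.2 - 418.2 = 2628.0
Trade balance (goods + services) = -3630.2 + 2628.0 = -1002.2
Net primary income = 1011.0 - 586.6 = 424.4
Net secondary income = -340.2
Current account = -1002.2 + 424.4 + (-340.2) = -918.0
Financial account = -(-918.0 + 2.3 + 96.9) = 818.8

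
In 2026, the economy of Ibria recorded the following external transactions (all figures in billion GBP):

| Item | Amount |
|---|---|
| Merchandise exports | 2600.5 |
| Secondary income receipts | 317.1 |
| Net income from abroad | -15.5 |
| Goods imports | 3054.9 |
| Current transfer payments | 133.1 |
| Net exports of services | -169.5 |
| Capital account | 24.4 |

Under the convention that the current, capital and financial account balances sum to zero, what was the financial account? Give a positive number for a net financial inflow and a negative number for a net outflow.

Goods balance = 2600.5 - 3054.9 = -454.4
Services balance = -169.5
Trade balance (goods + services) = -454.4 + (-169.5) = -623.9
Net primary income = -15.5
Net secondary income = 317.1 - 133.1 = 184.0
Current account = -623.9 + (-15.5) + 184.0 = -455.4
Financial account = -(-455.4 + 24.4) = 431.0

431.0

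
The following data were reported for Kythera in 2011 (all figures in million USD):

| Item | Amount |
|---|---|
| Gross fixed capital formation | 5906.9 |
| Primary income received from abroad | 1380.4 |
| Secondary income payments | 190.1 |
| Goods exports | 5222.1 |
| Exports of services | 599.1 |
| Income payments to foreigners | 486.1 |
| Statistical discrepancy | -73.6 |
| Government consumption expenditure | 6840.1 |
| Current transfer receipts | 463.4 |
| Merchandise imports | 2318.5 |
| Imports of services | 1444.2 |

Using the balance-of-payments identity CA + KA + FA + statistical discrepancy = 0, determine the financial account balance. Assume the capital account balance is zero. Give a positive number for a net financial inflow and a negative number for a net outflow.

Goods balance = 5222.1 - 2318.5 = 2903.6
Services balance = 599.1 - 1444.2 = -845.1
Trade balance (goods + services) = 2903.6 + (-845.1) = 2058.5
Net primary income = 1380.4 - 486.1 = 894.3
Net secondary income = 463.4 - 190.1 = 273.3
Current account = 2058.5 + 894.3 + 273.3 = 3226.1
Financial account = -(3226.1 + (-73.6)) = -3152.5

-3152.5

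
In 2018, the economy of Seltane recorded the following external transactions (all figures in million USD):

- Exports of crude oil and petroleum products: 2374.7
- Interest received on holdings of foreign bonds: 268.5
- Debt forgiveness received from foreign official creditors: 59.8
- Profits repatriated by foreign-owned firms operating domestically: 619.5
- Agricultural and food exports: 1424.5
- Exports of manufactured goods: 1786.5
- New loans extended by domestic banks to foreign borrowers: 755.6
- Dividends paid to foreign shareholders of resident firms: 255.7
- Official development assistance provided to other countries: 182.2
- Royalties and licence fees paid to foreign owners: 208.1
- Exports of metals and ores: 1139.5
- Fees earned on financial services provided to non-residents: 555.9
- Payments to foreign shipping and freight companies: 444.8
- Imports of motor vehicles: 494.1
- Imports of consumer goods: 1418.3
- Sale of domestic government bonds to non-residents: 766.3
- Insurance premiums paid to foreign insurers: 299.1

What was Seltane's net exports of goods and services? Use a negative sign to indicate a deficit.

4416.7

Goods: -494.1 + 1786.5 + 1424.5 + 1139.5 + 2374.7 - 1418.3 = 4812.8
Services: 555.9 - 299.1 - 444.8 - 208.1 = -396.1
Trade balance = 4812.8 + (-396.1) = 4416.7
(Excluded from the trade balance — primary income: interest received on holdings of foreign bonds 268.5, profits repatriated by foreign-owned firms operating domestically 619.5, dividends paid to foreign shareholders of resident firms 255.7; capital account: debt forgiveness received from foreign official creditors 59.8; financial account: new loans extended by domestic banks to foreign borrowers 755.6, sale of domestic government bonds to non-residents 766.3; secondary income: official development assistance provided to other countries 182.2.)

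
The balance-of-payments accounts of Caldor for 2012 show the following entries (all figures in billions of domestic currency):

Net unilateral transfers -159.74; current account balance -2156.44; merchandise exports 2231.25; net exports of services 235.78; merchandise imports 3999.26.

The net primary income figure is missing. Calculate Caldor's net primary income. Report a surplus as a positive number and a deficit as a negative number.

Current account = goods balance + services balance + net primary income + net secondary income
Sum of the known components = -1691.97
Net primary income = CA - (known components) = -2156.44 - (-1691.97) = -464.47

-464.47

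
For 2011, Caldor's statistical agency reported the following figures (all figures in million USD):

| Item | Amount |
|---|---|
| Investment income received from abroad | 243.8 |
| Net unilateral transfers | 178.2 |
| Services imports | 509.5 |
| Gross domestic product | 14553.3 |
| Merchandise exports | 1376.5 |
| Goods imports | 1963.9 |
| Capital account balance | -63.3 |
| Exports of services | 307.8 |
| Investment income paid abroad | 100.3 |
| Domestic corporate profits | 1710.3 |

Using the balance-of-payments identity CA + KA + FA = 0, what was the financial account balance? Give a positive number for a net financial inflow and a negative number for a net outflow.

Goods balance = 1376.5 - 1963.9 = -587.4
Services balance = 307.8 - 509.5 = -201.7
Trade balance (goods + services) = -587.4 + (-201.7) = -789.1
Net primary income = 243.8 - 100.3 = 143.5
Net secondary income = 178.2
Current account = -789.1 + 143.5 + 178.2 = -467.4
Financial account = -(-467.4 + (-63.3)) = 530.7

530.7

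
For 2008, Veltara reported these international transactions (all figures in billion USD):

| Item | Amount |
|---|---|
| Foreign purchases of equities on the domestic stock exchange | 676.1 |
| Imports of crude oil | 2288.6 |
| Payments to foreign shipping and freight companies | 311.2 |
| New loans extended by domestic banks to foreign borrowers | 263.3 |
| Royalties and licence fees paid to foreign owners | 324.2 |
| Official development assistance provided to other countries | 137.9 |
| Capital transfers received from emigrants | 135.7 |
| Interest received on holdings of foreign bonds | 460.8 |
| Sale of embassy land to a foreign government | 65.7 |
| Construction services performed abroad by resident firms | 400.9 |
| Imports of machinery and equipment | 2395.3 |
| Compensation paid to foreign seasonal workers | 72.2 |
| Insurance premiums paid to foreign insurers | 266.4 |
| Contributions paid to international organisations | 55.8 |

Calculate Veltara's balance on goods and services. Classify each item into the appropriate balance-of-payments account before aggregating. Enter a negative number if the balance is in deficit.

-5184.8

Goods: -2288.6 - 2395.3 = -4683.9
Services: -266.4 + 400.9 - 311.2 - 324.2 = -500.9
Trade balance = -4683.9 + (-500.9) = -5184.8
(Excluded from the trade balance — financial account: foreign purchases of equities on the domestic stock exchange 676.1, new loans extended by domestic banks to foreign borrowers 263.3; secondary income: official development assistance provided to other countries 137.9, contributions paid to international organisations 55.8; capital account: capital transfers received from emigrants 135.7, sale of embassy land to a foreign government 65.7; primary income: interest received on holdings of foreign bonds 460.8, compensation paid to foreign seasonal workers 72.2.)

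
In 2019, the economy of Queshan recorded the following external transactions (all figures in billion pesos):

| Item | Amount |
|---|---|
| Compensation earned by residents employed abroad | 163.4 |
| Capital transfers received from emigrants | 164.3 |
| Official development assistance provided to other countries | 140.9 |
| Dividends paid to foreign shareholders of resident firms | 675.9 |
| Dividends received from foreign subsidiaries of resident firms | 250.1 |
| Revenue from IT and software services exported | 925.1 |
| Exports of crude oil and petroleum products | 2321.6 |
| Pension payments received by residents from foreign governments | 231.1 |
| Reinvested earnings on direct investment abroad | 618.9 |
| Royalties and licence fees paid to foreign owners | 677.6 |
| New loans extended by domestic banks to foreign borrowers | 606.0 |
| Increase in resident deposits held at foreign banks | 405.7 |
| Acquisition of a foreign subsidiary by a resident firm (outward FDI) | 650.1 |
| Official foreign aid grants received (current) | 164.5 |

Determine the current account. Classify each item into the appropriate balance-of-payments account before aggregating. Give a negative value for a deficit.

Goods: 2321.6
Services: -677.6 + 925.1 = 247.5
Primary income: -675.9 + 250.1 + 163.4 + 618.9 = 356.5
Secondary income: 231.1 - 140.9 + 164.5 = 254.7
Current account = 2321.6 + 247.5 + 356.5 + 254.7 = 3180.3
(Excluded from the current account — capital account: capital transfers received from emigrants 164.3; financial account: new loans extended by domestic banks to foreign borrowers 606.0, increase in resident deposits held at foreign banks 405.7, acquisition of a foreign subsidiary by a resident firm (outward FDI) 650.1.)

3180.3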